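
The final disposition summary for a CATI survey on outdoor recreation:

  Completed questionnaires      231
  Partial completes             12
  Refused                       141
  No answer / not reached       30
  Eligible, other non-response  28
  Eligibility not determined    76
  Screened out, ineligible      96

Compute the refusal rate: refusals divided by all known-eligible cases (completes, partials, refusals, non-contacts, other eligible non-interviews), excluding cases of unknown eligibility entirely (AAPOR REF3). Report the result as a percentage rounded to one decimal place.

31.9%

Numerator → 141
Denominator → 231 + 12 + 141 + 30 + 28 = 442
REF3 = 141 / 442 = 0.3190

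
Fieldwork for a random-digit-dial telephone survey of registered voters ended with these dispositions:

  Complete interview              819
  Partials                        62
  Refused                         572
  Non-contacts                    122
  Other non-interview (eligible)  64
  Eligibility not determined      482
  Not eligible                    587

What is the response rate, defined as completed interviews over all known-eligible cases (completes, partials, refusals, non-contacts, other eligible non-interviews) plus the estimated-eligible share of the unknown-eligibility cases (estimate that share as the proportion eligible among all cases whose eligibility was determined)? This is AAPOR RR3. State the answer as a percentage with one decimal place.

41.1%

Top → 819
Determined eligible → 819 + 62 + 572 + 122 + 64 = 1639
e = 1639 / (1639 + 587) = 1639 / 2226 = 0.7363
Eligible share of unknowns → 0.7363 × 482 = 354.90
Denominator → 1639 + 354.90 = 1993.90
RR3 = 819 / 1993.90 = 0.4108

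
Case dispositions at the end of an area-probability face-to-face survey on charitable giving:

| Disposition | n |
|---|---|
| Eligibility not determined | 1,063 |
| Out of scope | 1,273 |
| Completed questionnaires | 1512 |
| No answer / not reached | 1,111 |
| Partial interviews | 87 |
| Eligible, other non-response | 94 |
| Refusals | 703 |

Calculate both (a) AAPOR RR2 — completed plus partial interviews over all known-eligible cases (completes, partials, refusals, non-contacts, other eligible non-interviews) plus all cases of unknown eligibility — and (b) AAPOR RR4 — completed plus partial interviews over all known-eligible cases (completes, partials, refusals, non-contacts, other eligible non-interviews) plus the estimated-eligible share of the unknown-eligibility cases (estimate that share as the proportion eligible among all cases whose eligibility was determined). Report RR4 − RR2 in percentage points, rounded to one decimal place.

Num = 1512 + 87 = 1599
Base = 1512 + 87 + 703 + 1111 + 94 + 1063 = 4570
RR2 = 1599 / 4570 = 0.3499
Determined eligible = 1512 + 87 + 703 + 1111 + 94 = 3507
e = 3507 / (3507 + 1273) = 3507 / 4780 = 0.7337
e × U = 0.7337 × 1063 = 779.92
Base = 3507 + 779.92 = 4286.92
RR4 = 1599 / 4286.92 = 0.3730
Difference = 37.30 − 34.99 = 2.31 percentage points

2.3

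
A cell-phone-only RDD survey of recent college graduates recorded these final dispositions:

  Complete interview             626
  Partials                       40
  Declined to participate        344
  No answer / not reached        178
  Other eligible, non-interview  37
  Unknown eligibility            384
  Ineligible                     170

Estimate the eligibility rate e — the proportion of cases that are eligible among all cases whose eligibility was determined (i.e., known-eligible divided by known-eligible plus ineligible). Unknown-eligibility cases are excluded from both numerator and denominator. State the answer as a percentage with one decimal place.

87.8%

Known eligible → 626 + 40 + 344 + 178 + 37 = 1225
e = 1225 / (1225 + 170) = 1225 / 1395 = 0.8781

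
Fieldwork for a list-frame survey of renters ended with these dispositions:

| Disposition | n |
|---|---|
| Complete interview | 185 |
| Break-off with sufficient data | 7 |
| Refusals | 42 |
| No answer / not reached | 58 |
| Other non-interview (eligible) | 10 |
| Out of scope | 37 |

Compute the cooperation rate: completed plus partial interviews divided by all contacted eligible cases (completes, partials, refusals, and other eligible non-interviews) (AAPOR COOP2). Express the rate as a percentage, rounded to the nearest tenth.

78.7%

Num: 185 + 7 = 192
Denom: 185 + 7 + 42 + 10 = 244
COOP2 = 192 / 244 = 0.7869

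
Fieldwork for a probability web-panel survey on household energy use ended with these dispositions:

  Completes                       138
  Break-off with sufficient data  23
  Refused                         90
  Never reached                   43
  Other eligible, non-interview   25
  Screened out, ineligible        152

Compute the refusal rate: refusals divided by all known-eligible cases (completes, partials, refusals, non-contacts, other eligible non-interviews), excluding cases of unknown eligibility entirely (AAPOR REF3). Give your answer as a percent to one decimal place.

28.2%

Num: 90
Denominator: 138 + 23 + 90 + 43 + 25 = 319
REF3 = 90 / 319 = 0.2821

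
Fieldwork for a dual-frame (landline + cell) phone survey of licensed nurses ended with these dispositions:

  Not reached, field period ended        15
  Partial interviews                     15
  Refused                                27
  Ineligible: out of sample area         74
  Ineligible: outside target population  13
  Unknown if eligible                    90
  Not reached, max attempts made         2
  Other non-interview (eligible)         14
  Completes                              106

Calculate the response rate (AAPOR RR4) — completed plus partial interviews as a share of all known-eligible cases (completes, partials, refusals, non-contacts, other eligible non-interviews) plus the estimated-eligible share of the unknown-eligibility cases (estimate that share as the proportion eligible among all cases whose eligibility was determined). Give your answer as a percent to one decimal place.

No answer / not reached = 15 + 2 = 17
Ineligible = 13 + 74 = 87
Numerator = 106 + 15 = 121
Known eligible = 106 + 15 + 27 + 17 + 14 = 179
e = 179 / (179 + 87) = 179 / 266 = 0.6729
Estimated eligible among unknowns = 0.6729 × 90 = 60.56
Base = 179 + 60.56 = 239.56
RR4 = 121 / 239.56 = 0.5051

50.5%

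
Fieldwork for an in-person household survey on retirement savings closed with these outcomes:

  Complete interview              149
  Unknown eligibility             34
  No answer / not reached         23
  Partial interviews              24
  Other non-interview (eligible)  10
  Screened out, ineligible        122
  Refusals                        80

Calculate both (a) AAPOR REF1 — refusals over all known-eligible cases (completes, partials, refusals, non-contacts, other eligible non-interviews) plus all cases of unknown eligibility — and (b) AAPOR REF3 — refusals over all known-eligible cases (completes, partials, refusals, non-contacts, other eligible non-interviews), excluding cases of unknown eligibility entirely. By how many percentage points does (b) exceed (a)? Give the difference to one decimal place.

Numerator = 80
Base = 149 + 24 + 80 + 23 + 10 + 34 = 320
REF1 = 80 / 320 = 0.2500
Base = 149 + 24 + 80 + 23 + 10 = 286
REF3 = 80 / 286 = 0.2797
Difference = 27.97 − 25.00 = 2.97 percentage points

3.0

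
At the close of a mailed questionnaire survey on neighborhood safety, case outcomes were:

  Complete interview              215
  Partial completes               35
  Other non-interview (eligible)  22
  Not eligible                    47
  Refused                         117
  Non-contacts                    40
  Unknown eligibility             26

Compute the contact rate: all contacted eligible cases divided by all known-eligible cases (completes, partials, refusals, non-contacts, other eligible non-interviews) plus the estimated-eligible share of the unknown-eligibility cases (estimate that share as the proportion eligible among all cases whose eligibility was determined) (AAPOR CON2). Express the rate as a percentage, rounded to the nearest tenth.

Top: 215 + 35 + 117 + 22 = 389
Known eligible: 215 + 35 + 117 + 40 + 22 = 429
e = 429 / (429 + 47) = 429 / 476 = 0.9013
Estimated eligible among unknowns: 0.9013 × 26 = 23.43
Denominator: 429 + 23.43 = 452.43
CON2 = 389 / 452.43 = 0.8598

86.0%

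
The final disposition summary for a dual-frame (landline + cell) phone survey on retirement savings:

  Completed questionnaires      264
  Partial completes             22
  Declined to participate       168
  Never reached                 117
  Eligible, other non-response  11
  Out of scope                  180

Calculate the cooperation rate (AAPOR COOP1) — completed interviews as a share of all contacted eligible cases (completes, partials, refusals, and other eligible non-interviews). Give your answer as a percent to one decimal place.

56.8%

Num → 264
Denom → 264 + 22 + 168 + 11 = 465
COOP1 = 264 / 465 = 0.5677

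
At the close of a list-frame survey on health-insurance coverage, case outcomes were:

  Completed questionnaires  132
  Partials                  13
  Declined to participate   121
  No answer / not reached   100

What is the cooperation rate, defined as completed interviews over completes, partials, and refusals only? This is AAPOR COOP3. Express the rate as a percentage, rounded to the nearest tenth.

49.6%

Numerator → 132
Denom → 132 + 13 + 121 = 266
COOP3 = 132 / 266 = 0.4962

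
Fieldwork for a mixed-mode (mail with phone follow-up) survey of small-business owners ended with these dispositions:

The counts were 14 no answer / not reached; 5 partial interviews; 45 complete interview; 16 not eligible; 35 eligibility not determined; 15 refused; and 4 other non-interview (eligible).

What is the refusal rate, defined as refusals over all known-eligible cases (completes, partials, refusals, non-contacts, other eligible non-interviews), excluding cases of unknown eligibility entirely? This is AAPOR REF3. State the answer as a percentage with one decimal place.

Top → 15
Base → 45 + 5 + 15 + 14 + 4 = 83
REF3 = 15 / 83 = 0.1807

18.1%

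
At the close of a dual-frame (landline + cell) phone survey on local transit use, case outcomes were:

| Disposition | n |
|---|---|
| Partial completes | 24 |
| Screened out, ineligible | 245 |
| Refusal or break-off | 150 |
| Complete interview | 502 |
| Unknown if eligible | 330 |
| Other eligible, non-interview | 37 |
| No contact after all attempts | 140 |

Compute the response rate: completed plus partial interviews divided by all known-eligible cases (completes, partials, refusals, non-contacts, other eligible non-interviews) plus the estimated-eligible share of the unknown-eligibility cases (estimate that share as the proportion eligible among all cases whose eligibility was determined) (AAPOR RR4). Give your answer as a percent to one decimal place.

47.4%

Num: 502 + 24 = 526
Known eligible: 502 + 24 + 150 + 140 + 37 = 853
e = 853 / (853 + 245) = 853 / 1098 = 0.7769
Estimated eligible among unknowns: 0.7769 × 330 = 256.38
Denom: 853 + 256.38 = 1109.38
RR4 = 526 / 1109.38 = 0.4741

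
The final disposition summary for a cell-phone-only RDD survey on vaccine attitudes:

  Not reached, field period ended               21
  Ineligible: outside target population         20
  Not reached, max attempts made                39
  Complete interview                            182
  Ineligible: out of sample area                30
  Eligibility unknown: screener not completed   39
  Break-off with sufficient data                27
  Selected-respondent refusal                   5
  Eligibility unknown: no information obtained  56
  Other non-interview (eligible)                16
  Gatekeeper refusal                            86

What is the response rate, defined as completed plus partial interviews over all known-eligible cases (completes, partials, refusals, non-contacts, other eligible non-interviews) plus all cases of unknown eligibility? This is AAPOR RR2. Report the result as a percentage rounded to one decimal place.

Refused = 86 + 5 = 91
No answer / not reached = 21 + 39 = 60
Eligibility not determined = 39 + 56 = 95
Ineligible = 20 + 30 = 50
Top: 182 + 27 = 209
Denominator: 182 + 27 + 91 + 60 + 16 + 95 = 471
RR2 = 209 / 471 = 0.4437

44.4%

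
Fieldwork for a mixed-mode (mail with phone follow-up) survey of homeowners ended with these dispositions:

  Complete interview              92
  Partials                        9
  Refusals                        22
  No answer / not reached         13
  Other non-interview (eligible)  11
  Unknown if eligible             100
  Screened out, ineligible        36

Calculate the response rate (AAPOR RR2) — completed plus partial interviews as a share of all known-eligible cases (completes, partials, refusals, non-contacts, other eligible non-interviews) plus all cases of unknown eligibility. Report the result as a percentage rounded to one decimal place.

40.9%

Numerator: 92 + 9 = 101
Denom: 92 + 9 + 22 + 13 + 11 + 100 = 247
RR2 = 101 / 247 = 0.4089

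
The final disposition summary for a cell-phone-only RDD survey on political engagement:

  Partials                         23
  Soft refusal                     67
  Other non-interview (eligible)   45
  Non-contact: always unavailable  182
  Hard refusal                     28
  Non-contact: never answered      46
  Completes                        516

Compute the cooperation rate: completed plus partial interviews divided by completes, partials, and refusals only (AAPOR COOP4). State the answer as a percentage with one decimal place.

Refusals = 28 + 67 = 95
No answer / not reached = 46 + 182 = 228
Num: 516 + 23 = 539
Base: 516 + 23 + 95 = 634
COOP4 = 539 / 634 = 0.8502

85.0%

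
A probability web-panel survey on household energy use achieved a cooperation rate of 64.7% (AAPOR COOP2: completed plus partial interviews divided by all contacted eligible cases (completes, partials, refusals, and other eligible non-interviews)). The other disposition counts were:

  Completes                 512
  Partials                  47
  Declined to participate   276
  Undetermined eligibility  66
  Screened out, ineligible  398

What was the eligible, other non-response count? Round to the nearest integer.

29

Top: 512 + 47 = 559
COOP2 = 559 / D = 0.647
D = 559 / 0.647 = 864.0
Other denominator terms total 835
eligible, other non-response = 864.0 − 835 ≈ 29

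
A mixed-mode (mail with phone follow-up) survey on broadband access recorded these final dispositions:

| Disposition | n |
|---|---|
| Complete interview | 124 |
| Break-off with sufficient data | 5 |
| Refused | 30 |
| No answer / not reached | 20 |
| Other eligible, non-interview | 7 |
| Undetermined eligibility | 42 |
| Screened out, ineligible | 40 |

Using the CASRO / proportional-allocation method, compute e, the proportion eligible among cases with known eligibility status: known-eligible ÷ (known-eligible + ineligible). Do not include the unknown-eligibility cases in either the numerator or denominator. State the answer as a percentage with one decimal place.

82.3%

Determined eligible = 124 + 5 + 30 + 20 + 7 = 186
e = 186 / (186 + 40) = 186 / 226 = 0.8230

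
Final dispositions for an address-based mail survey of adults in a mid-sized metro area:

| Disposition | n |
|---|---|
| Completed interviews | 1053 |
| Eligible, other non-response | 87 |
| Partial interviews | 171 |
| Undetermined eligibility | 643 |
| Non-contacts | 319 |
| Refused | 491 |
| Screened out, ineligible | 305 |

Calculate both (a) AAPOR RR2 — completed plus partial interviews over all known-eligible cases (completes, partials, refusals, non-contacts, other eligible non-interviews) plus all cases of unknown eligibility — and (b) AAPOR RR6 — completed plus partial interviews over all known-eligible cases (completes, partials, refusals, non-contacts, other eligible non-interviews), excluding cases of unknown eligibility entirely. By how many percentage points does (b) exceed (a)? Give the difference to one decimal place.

Top = 1053 + 171 = 1224
Denominator = 1053 + 171 + 491 + 319 + 87 + 643 = 2764
RR2 = 1224 / 2764 = 0.4428
Denominator = 1053 + 171 + 491 + 319 + 87 = 2121
RR6 = 1224 / 2121 = 0.5771
Difference = 57.71 − 44.28 = 13.43 percentage points

13.4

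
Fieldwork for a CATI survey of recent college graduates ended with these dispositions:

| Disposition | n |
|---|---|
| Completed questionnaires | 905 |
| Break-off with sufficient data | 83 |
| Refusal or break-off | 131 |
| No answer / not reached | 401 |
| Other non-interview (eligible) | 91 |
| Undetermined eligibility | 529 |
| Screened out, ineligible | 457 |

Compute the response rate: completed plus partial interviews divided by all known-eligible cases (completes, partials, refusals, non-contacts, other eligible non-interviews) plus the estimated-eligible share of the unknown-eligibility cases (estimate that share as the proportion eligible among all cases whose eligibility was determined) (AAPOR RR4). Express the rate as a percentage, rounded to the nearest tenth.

Top: 905 + 83 = 988
Determined eligible: 905 + 83 + 131 + 401 + 91 = 1611
e = 1611 / (1611 + 457) = 1611 / 2068 = 0.7790
e × U: 0.7790 × 529 = 412.09
Denom: 1611 + 412.09 = 2023.09
RR4 = 988 / 2023.09 = 0.4884

48.8%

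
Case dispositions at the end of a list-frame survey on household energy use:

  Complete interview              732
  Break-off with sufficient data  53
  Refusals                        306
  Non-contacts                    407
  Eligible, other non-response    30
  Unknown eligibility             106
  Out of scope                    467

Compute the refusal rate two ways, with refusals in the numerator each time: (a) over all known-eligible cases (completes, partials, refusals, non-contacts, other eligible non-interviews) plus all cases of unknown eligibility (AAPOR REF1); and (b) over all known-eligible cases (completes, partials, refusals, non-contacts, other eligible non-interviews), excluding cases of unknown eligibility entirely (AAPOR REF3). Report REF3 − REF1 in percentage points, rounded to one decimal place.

Numerator = 306
Base = 732 + 53 + 306 + 407 + 30 + 106 = 1634
REF1 = 306 / 1634 = 0.1873
Base = 732 + 53 + 306 + 407 + 30 = 1528
REF3 = 306 / 1528 = 0.2003
Difference = 20.03 − 18.73 = 1.30 percentage points

1.3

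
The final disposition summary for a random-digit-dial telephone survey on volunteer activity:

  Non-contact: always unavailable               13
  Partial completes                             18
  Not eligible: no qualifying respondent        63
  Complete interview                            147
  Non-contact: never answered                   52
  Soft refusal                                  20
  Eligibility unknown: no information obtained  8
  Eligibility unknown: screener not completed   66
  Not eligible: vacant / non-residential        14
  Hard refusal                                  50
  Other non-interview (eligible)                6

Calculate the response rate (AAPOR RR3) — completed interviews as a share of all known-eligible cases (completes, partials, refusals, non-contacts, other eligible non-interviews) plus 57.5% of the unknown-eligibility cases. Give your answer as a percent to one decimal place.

42.2%

Refused = 50 + 20 = 70
Non-contacts = 52 + 13 = 65
Unknown eligibility = 66 + 8 = 74
Out of scope = 63 + 14 = 77
Top = 147
Determined eligible = 147 + 18 + 70 + 65 + 6 = 306
e × U = 0.5750 × 74 = 42.55
Denom = 306 + 42.55 = 348.55
RR3 = 147 / 348.55 = 0.4217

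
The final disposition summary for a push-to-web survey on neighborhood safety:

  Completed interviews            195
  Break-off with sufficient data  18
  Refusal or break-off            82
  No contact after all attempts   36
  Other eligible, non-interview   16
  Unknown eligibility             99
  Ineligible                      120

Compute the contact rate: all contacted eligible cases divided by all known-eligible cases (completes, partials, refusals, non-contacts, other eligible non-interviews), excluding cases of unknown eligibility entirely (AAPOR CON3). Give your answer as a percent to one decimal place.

Num = 195 + 18 + 82 + 16 = 311
Denom = 195 + 18 + 82 + 36 + 16 = 347
CON3 = 311 / 347 = 0.8963

89.6%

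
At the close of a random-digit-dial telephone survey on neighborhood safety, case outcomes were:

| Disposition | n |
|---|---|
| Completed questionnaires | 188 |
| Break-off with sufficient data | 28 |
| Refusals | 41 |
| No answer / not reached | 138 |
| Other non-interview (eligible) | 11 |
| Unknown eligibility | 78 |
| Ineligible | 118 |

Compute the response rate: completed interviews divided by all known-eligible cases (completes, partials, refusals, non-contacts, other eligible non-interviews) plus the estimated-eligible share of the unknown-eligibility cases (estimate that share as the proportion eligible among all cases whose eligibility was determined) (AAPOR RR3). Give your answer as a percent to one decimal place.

Num: 188
Determined eligible: 188 + 28 + 41 + 138 + 11 = 406
e = 406 / (406 + 118) = 406 / 524 = 0.7748
Estimated eligible among unknowns: 0.7748 × 78 = 60.43
Denominator: 406 + 60.43 = 466.43
RR3 = 188 / 466.43 = 0.4031

40.3%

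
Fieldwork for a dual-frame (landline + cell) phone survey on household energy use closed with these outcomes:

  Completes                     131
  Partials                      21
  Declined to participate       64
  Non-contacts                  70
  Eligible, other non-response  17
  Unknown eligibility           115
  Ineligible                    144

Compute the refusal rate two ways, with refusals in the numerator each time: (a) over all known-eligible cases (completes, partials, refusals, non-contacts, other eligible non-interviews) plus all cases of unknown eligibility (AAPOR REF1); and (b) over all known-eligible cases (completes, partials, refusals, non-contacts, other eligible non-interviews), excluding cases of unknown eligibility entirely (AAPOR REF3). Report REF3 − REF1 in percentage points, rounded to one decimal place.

5.8

Numerator: 64
Base: 131 + 21 + 64 + 70 + 17 + 115 = 418
REF1 = 64 / 418 = 0.1531
Base: 131 + 21 + 64 + 70 + 17 = 303
REF3 = 64 / 303 = 0.2112
Difference = 21.12 − 15.31 = 5.81 percentage points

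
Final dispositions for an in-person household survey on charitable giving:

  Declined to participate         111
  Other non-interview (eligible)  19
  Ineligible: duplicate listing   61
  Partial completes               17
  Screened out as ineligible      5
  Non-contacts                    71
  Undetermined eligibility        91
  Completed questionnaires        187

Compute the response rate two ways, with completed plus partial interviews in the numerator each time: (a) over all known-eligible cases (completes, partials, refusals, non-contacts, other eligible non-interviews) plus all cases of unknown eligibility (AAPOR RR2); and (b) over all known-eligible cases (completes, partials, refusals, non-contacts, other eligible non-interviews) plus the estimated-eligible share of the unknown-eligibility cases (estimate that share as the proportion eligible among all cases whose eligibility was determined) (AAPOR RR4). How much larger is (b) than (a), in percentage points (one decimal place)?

Screened out, ineligible = 5 + 61 = 66
Num → 187 + 17 = 204
Denom → 187 + 17 + 111 + 71 + 19 + 91 = 496
RR2 = 204 / 496 = 0.4113
Determined eligible → 187 + 17 + 111 + 71 + 19 = 405
e = 405 / (405 + 66) = 405 / 471 = 0.8599
Estimated eligible among unknowns → 0.8599 × 91 = 78.25
Denom → 405 + 78.25 = 483.25
RR4 = 204 / 483.25 = 0.4221
Difference = 42.21 − 41.13 = 1.08 percentage points

1.1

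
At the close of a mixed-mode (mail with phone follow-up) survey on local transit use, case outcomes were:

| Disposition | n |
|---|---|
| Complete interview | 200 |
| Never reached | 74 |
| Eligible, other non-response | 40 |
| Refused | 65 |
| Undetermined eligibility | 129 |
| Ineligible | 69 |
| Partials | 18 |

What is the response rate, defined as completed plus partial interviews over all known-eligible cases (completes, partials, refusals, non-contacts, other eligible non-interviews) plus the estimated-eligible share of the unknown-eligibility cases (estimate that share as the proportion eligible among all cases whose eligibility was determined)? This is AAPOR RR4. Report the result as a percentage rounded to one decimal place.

Num = 200 + 18 = 218
Determined eligible = 200 + 18 + 65 + 74 + 40 = 397
e = 397 / (397 + 69) = 397 / 466 = 0.8519
e × U = 0.8519 × 129 = 109.90
Denominator = 397 + 109.90 = 506.90
RR4 = 218 / 506.90 = 0.4301

43.0%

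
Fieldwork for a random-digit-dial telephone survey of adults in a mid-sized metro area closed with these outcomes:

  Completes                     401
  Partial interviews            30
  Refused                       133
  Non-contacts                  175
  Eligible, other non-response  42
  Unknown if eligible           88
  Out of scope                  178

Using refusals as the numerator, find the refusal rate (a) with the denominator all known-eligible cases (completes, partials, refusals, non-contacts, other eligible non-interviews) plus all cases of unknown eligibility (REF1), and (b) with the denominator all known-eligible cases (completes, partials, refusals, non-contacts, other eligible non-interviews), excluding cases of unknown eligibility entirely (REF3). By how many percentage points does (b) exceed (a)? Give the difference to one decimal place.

Top: 133
Denominator: 401 + 30 + 133 + 175 + 42 + 88 = 869
REF1 = 133 / 869 = 0.1530
Denominator: 401 + 30 + 133 + 175 + 42 = 781
REF3 = 133 / 781 = 0.1703
Difference = 17.03 − 15.30 = 1.73 percentage points

1.7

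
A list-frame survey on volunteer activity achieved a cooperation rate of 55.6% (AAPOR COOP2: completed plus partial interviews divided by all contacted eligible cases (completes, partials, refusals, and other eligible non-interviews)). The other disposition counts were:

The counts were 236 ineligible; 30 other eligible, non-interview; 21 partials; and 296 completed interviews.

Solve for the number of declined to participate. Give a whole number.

Top → 296 + 21 = 317
COOP2 = 317 / D = 0.556
D = 317 / 0.556 = 570.1
Rest of base = 347
declined to participate = 570.1 − 347 ≈ 223

223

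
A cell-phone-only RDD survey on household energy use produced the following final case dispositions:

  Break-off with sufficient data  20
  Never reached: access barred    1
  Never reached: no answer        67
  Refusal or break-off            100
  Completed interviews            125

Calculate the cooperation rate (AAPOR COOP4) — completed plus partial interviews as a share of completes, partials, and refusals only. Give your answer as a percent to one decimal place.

59.2%

Non-contacts = 67 + 1 = 68
Num: 125 + 20 = 145
Denom: 125 + 20 + 100 = 245
COOP4 = 145 / 245 = 0.5918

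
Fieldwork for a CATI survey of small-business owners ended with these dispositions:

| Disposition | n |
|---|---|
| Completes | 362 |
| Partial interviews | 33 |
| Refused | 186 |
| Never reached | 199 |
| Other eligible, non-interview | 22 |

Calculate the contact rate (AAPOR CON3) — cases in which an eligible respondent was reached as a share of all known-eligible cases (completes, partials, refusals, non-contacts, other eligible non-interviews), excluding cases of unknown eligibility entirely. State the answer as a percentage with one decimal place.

75.2%

Top = 362 + 33 + 186 + 22 = 603
Denom = 362 + 33 + 186 + 199 + 22 = 802
CON3 = 603 / 802 = 0.7519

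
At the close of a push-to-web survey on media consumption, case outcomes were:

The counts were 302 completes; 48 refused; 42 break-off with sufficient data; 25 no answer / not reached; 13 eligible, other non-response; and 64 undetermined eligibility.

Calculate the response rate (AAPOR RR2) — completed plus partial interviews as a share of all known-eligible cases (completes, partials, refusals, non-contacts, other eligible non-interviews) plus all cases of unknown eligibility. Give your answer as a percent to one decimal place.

Top: 302 + 42 = 344
Denom: 302 + 42 + 48 + 25 + 13 + 64 = 494
RR2 = 344 / 494 = 0.6964

69.6%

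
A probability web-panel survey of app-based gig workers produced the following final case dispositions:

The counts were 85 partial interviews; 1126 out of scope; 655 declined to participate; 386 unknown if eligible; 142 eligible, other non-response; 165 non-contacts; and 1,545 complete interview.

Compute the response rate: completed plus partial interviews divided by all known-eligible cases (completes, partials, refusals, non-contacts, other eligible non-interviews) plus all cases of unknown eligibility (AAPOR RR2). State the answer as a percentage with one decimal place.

54.7%

Top = 1545 + 85 = 1630
Base = 1545 + 85 + 655 + 165 + 142 + 386 = 2978
RR2 = 1630 / 2978 = 0.5473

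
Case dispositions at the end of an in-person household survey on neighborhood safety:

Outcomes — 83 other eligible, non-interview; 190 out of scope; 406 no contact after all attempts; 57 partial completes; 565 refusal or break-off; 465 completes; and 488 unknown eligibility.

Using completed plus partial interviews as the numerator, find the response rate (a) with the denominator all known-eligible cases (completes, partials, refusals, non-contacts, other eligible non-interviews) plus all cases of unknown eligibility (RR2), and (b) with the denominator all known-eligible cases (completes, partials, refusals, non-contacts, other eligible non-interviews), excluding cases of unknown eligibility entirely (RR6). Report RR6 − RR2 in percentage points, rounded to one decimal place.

7.8

Num = 465 + 57 = 522
Denom = 465 + 57 + 565 + 406 + 83 + 488 = 2064
RR2 = 522 / 2064 = 0.2529
Denom = 465 + 57 + 565 + 406 + 83 = 1576
RR6 = 522 / 1576 = 0.3312
Difference = 33.12 − 25.29 = 7.83 percentage points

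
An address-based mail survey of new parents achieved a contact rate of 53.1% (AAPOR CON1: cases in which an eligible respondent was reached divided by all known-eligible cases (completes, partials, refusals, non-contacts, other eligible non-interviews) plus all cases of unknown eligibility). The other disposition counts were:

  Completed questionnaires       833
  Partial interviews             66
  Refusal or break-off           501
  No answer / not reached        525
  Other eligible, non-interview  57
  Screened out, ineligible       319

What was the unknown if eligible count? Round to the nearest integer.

762

Numerator → 833 + 66 + 501 + 57 = 1457
CON1 = 1457 / D = 0.531
D = 1457 / 0.531 = 2743.9
Rest of base = 1982
unknown if eligible = 2743.9 − 1982 ≈ 762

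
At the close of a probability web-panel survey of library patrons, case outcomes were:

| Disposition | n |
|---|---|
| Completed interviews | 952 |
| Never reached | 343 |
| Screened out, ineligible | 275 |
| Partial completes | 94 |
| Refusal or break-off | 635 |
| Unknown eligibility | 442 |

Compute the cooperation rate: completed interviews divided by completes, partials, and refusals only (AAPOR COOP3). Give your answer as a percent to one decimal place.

56.6%

Top: 952
Base: 952 + 94 + 635 = 1681
COOP3 = 952 / 1681 = 0.5663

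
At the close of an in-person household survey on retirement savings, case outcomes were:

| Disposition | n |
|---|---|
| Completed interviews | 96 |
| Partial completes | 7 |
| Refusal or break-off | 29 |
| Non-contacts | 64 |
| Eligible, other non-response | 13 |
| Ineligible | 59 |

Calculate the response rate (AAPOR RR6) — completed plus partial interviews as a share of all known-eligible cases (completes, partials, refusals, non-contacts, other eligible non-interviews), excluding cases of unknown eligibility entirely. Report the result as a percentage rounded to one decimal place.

49.3%

Num → 96 + 7 = 103
Denom → 96 + 7 + 29 + 64 + 13 = 209
RR6 = 103 / 209 = 0.4928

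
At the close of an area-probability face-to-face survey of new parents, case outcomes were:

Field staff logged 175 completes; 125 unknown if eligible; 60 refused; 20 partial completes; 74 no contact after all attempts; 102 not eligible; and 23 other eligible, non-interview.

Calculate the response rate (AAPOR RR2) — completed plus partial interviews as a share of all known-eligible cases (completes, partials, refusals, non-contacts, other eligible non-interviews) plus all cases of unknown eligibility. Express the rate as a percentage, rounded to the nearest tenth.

40.9%

Num: 175 + 20 = 195
Denominator: 175 + 20 + 60 + 74 + 23 + 125 = 477
RR2 = 195 / 477 = 0.4088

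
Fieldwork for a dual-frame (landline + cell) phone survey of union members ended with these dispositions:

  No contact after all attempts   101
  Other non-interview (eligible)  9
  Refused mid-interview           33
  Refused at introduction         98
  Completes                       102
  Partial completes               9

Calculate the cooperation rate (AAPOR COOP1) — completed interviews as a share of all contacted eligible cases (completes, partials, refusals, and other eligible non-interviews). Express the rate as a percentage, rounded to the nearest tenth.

40.6%

Declined to participate = 98 + 33 = 131
Numerator → 102
Denominator → 102 + 9 + 131 + 9 = 251
COOP1 = 102 / 251 = 0.4064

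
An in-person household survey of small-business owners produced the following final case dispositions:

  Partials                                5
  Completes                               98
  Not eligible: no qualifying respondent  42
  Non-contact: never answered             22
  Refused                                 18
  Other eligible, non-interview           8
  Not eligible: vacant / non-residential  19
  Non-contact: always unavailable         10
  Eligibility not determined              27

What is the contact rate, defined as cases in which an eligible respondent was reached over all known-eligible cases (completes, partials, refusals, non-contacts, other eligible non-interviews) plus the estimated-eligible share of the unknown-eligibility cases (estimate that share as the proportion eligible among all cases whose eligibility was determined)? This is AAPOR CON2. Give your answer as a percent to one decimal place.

71.4%

Never reached = 22 + 10 = 32
Screened out, ineligible = 42 + 19 = 61
Num: 98 + 5 + 18 + 8 = 129
Known eligible: 98 + 5 + 18 + 32 + 8 = 161
e = 161 / (161 + 61) = 161 / 222 = 0.7252
e × U: 0.7252 × 27 = 19.58
Denominator: 161 + 19.58 = 180.58
CON2 = 129 / 180.58 = 0.7144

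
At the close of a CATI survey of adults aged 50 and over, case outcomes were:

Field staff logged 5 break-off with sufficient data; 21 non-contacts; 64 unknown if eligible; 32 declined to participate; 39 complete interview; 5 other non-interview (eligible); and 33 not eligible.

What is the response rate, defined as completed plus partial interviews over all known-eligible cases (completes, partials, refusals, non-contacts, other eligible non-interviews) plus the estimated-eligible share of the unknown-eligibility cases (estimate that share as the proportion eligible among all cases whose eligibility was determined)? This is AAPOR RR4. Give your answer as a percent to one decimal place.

29.3%

Numerator → 39 + 5 = 44
Known eligible → 39 + 5 + 32 + 21 + 5 = 102
e = 102 / (102 + 33) = 102 / 135 = 0.7556
e × U → 0.7556 × 64 = 48.36
Denom → 102 + 48.36 = 150.36
RR4 = 44 / 150.36 = 0.2926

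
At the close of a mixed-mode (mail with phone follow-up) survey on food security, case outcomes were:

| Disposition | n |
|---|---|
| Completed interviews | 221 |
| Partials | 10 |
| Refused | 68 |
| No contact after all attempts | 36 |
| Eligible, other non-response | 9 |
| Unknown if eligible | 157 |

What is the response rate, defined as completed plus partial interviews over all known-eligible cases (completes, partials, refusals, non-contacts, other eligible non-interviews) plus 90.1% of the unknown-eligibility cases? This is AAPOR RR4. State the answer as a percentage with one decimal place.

47.6%

Top = 221 + 10 = 231
Known eligible = 221 + 10 + 68 + 36 + 9 = 344
Eligible share of unknowns = 0.9010 × 157 = 141.46
Denom = 344 + 141.46 = 485.46
RR4 = 231 / 485.46 = 0.4758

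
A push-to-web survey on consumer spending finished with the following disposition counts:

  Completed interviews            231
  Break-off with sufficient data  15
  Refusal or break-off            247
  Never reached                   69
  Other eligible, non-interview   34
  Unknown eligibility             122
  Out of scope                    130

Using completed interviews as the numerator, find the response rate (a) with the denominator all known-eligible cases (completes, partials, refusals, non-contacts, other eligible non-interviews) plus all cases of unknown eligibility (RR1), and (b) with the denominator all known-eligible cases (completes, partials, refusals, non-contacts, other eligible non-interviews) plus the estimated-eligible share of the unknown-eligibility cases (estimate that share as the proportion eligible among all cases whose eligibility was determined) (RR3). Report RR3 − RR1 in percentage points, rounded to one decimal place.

1.0

Num: 231
Base: 231 + 15 + 247 + 69 + 34 + 122 = 718
RR1 = 231 / 718 = 0.3217
Known eligible: 231 + 15 + 247 + 69 + 34 = 596
e = 596 / (596 + 130) = 596 / 726 = 0.8209
e × U: 0.8209 × 122 = 100.15
Base: 596 + 100.15 = 696.15
RR3 = 231 / 696.15 = 0.3318
Difference = 33.18 − 32.17 = 1.01 percentage points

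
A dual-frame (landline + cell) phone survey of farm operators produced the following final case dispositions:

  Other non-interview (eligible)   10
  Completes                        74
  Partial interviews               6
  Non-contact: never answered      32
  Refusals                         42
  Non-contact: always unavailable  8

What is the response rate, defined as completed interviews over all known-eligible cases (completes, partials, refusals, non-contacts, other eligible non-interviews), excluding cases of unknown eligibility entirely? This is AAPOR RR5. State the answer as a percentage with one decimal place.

No answer / not reached = 32 + 8 = 40
Top = 74
Denominator = 74 + 6 + 42 + 40 + 10 = 172
RR5 = 74 / 172 = 0.4302

43.0%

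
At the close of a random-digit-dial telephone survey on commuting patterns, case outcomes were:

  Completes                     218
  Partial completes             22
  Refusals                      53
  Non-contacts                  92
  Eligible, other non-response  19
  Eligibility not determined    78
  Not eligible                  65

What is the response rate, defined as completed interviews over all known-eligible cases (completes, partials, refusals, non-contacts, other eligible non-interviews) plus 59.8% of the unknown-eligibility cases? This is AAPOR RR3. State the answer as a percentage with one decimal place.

48.4%

Num: 218
Eligible (known): 218 + 22 + 53 + 92 + 19 = 404
Estimated eligible among unknowns: 0.5980 × 78 = 46.64
Denom: 404 + 46.64 = 450.64
RR3 = 218 / 450.64 = 0.4838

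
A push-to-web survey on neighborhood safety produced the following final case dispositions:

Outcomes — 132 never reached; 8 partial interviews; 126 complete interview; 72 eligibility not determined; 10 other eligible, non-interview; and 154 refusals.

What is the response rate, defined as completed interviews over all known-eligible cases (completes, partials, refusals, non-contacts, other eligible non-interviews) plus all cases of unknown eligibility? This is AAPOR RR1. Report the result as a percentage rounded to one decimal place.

Num → 126
Base → 126 + 8 + 154 + 132 + 10 + 72 = 502
RR1 = 126 / 502 = 0.2510

25.1%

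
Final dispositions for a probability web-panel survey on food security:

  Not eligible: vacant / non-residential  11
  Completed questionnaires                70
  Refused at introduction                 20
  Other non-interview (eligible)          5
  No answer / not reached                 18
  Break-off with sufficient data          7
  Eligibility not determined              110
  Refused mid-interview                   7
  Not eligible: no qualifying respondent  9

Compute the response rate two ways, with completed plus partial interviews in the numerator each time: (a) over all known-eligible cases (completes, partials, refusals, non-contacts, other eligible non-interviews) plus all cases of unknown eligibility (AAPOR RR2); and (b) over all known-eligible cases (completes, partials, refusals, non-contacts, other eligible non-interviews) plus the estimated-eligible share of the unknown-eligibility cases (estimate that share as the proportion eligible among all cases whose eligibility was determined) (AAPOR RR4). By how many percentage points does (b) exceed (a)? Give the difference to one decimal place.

Refused = 20 + 7 = 27
Out of scope = 9 + 11 = 20
Numerator: 70 + 7 = 77
Denom: 70 + 7 + 27 + 18 + 5 + 110 = 237
RR2 = 77 / 237 = 0.3249
Eligible (known): 70 + 7 + 27 + 18 + 5 = 127
e = 127 / (127 + 20) = 127 / 147 = 0.8639
e × U: 0.8639 × 110 = 95.03
Denom: 127 + 95.03 = 222.03
RR4 = 77 / 222.03 = 0.3468
Difference = 34.68 − 32.49 = 2.19 percentage points

2.2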